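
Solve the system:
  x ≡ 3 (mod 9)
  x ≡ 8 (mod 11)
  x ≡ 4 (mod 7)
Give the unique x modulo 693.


Moduli 9, 11, 7 are pairwise coprime; by CRT there is a unique solution modulo M = 9 · 11 · 7 = 693.
Solve pairwise, accumulating the modulus:
  Start with x ≡ 3 (mod 9).
  Combine with x ≡ 8 (mod 11): since gcd(9, 11) = 1, we get a unique residue mod 99.
    Write x = 3 + 9·t and substitute into x ≡ 8 (mod 11): 9·t ≡ 8 − 3 = 5 (mod 11).
    The inverse of 9 mod 11 is 5 (since 9·5 = 45 = 4·11 + 1), so t ≡ 5·5 = 25 ≡ 3 (mod 11).
    Then x = 3 + 9·3 = 30, valid modulo lcm(9, 11) = 99: x ≡ 30 (mod 99).
  Combine with x ≡ 4 (mod 7): since gcd(99, 7) = 1, we get a unique residue mod 693.
    Write x = 30 + 99·t and substitute into x ≡ 4 (mod 7): 99·t ≡ 4 − 30 = -26 (mod 7).
    Reduce coefficients mod 7: 1·t ≡ 2 (mod 7).
    So t ≡ 2 (mod 7).
    Then x = 30 + 99·2 = 228, valid modulo lcm(99, 7) = 693: x ≡ 228 (mod 693).
Verify: 228 mod 9 = 3 ✓, 228 mod 11 = 8 ✓, 228 mod 7 = 4 ✓.

x ≡ 228 (mod 693).


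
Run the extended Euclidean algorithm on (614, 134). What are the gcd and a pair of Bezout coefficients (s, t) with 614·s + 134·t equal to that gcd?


Euclidean algorithm on (614, 134) — divide until remainder is 0:
  614 = 4 · 134 + 78
  134 = 1 · 78 + 56
  78 = 1 · 56 + 22
  56 = 2 · 22 + 12
  22 = 1 · 12 + 10
  12 = 1 · 10 + 2
  10 = 5 · 2 + 0
gcd(614, 134) = 2.
Track Bezout coefficients alongside the remainders: start with r₀ = 614 = a·1 + b·0 (s = 1, t = 0) and r₁ = 134 = a·0 + b·1 (s = 0, t = 1); each new remainder r_{k+1} = r_{k-1} − q_k·r_k inherits s_{k+1} = s_{k-1} − q_k·s_k, t_{k+1} = t_{k-1} − q_k·t_k, so r_k = a·s_k + b·t_k at every step:
  q = 4: r = 78, s = 1 − 4·0 = 1, t = 0 − 4·1 = -4  (check: 614·1 + 134·(-4) = 78)
  q = 1: r = 56, s = 0 − 1·1 = -1, t = 1 − 1·(-4) = 5  (check: 614·(-1) + 134·5 = 56)
  q = 1: r = 22, s = 1 − 1·(-1) = 2, t = -4 − 1·5 = -9  (check: 614·2 + 134·(-9) = 22)
  q = 2: r = 12, s = -1 − 2·2 = -5, t = 5 − 2·(-9) = 23  (check: 614·(-5) + 134·23 = 12)
  q = 1: r = 10, s = 2 − 1·(-5) = 7, t = -9 − 1·23 = -32  (check: 614·7 + 134·(-32) = 10)
  q = 1: r = 2, s = -5 − 1·7 = -12, t = 23 − 1·(-32) = 55  (check: 614·(-12) + 134·55 = 2)
The row with r = 2 (the gcd) gives the Bezout coefficients s = -12, t = 55.
Result: 614 · (-12) + 134 · (55) = 2.

gcd(614, 134) = 2; s = -12, t = 55 (check: 614·(-12) + 134·55 = 2).


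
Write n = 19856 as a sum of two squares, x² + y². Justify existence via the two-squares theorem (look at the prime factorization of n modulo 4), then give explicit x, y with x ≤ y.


Step 1: Factor n = 19856 = 2^4 · 17 · 73.
Step 2: Check the mod-4 condition on each prime factor: 2 = 2 (special); 17 ≡ 1 (mod 4), exponent 1; 73 ≡ 1 (mod 4), exponent 1.
All primes ≡ 3 (mod 4) appear to even exponent (or don't appear), so by the two-squares theorem n IS expressible as a sum of two squares.
Step 3: Build a representation. Group n = k² · m with k = 4 and m = 17 · 73 = 1241 (a product of primes ≡ 1 (mod 4)); a representation of m scales to one of n via (k·x)² + (k·y)² = k²(x² + y²). Each prime p ≡ 1 (mod 4) is itself a sum of two squares; find a² by testing p − a² for a perfect square:
  17: 17 − 1² = 16 = 4² ⇒ 17 = 1² + 4².
  73: 73 − 1² = 72, 73 − 2² = 69, 73 − 3² = 64 = 8² ⇒ 73 = 3² + 8².
  Combine using the Brahmagupta–Fibonacci identity (a² + b²)(c² + d²) = (ac − bd)² + (ad + bc)² = (ac + bd)² + (ad − bc)²:
  17 · 73 = 1241: from (1² + 4²)(3² + 8²), take (1·3 − 4·8, 1·8 + 4·3) = (3 − 32, 8 + 12) = (-29, 20); dropping signs (only squares matter) gives (29, 20); check 29² + 20² = 841 + 400 = 1241 ✓.
  Scale by k = 4: (4·29, 4·20) = (116, 80).
Step 4: Order so x ≤ y and verify: 80² + 116² = 6400 + 13456 = 19856 = n. ✓

n = 19856 = 80² + 116² (one valid representation with x ≤ y).


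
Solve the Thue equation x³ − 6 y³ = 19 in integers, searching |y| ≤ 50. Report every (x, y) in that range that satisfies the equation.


The equation is x³ - 6y³ = 19. For fixed y, x³ = 6·y³ + 19, so a solution requires the RHS to be a perfect cube.
Strategy: iterate y from -50 to 50, compute RHS = 6·y³ + 19, and check whether it is a (positive or negative) perfect cube.
Check small values of y:
  y = 0: RHS = 19 is not a perfect cube.
  y = 1: RHS = 25 is not a perfect cube.
  y = -1: RHS = 13 is not a perfect cube.
  y = 2: RHS = 67 is not a perfect cube.
  y = -2: RHS = -29 is not a perfect cube.
  y = 3: RHS = 181 is not a perfect cube.
  y = -3: RHS = -143 is not a perfect cube.
Continuing the search up to |y| = 50 finds no solutions either.
No (x, y) in the scanned range satisfies the equation.

No integer solutions with |y| ≤ 50.


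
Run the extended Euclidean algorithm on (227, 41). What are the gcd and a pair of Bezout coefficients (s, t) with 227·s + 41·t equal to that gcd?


Euclidean algorithm on (227, 41) — divide until remainder is 0:
  227 = 5 · 41 + 22
  41 = 1 · 22 + 19
  22 = 1 · 19 + 3
  19 = 6 · 3 + 1
  3 = 3 · 1 + 0
gcd(227, 41) = 1.
Track Bezout coefficients alongside the remainders: start with r₀ = 227 = a·1 + b·0 (s = 1, t = 0) and r₁ = 41 = a·0 + b·1 (s = 0, t = 1); each new remainder r_{k+1} = r_{k-1} − q_k·r_k inherits s_{k+1} = s_{k-1} − q_k·s_k, t_{k+1} = t_{k-1} − q_k·t_k, so r_k = a·s_k + b·t_k at every step:
  q = 5: r = 22, s = 1 − 5·0 = 1, t = 0 − 5·1 = -5  (check: 227·1 + 41·(-5) = 22)
  q = 1: r = 19, s = 0 − 1·1 = -1, t = 1 − 1·(-5) = 6  (check: 227·(-1) + 41·6 = 19)
  q = 1: r = 3, s = 1 − 1·(-1) = 2, t = -5 − 1·6 = -11  (check: 227·2 + 41·(-11) = 3)
  q = 6: r = 1, s = -1 − 6·2 = -13, t = 6 − 6·(-11) = 72  (check: 227·(-13) + 41·72 = 1)
The row with r = 1 (the gcd) gives the Bezout coefficients s = -13, t = 72.
Result: 227 · (-13) + 41 · (72) = 1.

gcd(227, 41) = 1; s = -13, t = 72 (check: 227·(-13) + 41·72 = 1).


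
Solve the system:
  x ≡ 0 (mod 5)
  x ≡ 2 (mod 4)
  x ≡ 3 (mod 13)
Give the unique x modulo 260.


Moduli 5, 4, 13 are pairwise coprime; by CRT there is a unique solution modulo M = 5 · 4 · 13 = 260.
Solve pairwise, accumulating the modulus:
  Start with x ≡ 0 (mod 5).
  Combine with x ≡ 2 (mod 4): since gcd(5, 4) = 1, we get a unique residue mod 20.
    Write x = 0 + 5·t and substitute into x ≡ 2 (mod 4): 5·t ≡ 2 − 0 = 2 (mod 4).
    Reduce coefficients mod 4: 1·t ≡ 2 (mod 4).
    So t ≡ 2 (mod 4).
    Then x = 0 + 5·2 = 10, valid modulo lcm(5, 4) = 20: x ≡ 10 (mod 20).
  Combine with x ≡ 3 (mod 13): since gcd(20, 13) = 1, we get a unique residue mod 260.
    Write x = 10 + 20·t and substitute into x ≡ 3 (mod 13): 20·t ≡ 3 − 10 = -7 (mod 13).
    Reduce coefficients mod 13: 7·t ≡ 6 (mod 13).
    The inverse of 7 mod 13 is 2 (since 7·2 = 14 = 1·13 + 1), so t ≡ 2·6 = 12 ≡ 12 (mod 13).
    Then x = 10 + 20·12 = 250, valid modulo lcm(20, 13) = 260: x ≡ 250 (mod 260).
Verify: 250 mod 5 = 0 ✓, 250 mod 4 = 2 ✓, 250 mod 13 = 3 ✓.

x ≡ 250 (mod 260).


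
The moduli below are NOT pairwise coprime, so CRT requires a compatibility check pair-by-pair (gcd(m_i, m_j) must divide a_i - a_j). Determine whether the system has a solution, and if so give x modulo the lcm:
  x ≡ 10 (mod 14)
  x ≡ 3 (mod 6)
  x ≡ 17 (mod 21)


Moduli 14, 6, 21 are not pairwise coprime, so CRT works modulo lcm(m_i) when all pairwise compatibility conditions hold.
Pairwise compatibility: gcd(m_i, m_j) must divide a_i - a_j for every pair.
Merge one congruence at a time:
  Start: x ≡ 10 (mod 14).
  Combine with x ≡ 3 (mod 6): gcd(14, 6) = 2, and 3 - 10 = -7 is NOT divisible by 2.
    ⇒ system is inconsistent (no integer solution).

No solution (the system is inconsistent).


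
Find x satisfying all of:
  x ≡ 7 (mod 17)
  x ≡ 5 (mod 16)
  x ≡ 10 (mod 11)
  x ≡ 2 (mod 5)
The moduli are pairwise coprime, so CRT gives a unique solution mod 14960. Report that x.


Product of moduli M = 17 · 16 · 11 · 5 = 14960.
Merge one congruence at a time:
  Start: x ≡ 7 (mod 17).
  Combine with x ≡ 5 (mod 16); new modulus lcm = 272.
    Write x = 7 + 17·t and substitute into x ≡ 5 (mod 16): 17·t ≡ 5 − 7 = -2 (mod 16).
    Reduce coefficients mod 16: 1·t ≡ 14 (mod 16).
    So t ≡ 14 (mod 16).
    Then x = 7 + 17·14 = 245, valid modulo lcm(17, 16) = 272: x ≡ 245 (mod 272).
  Combine with x ≡ 10 (mod 11); new modulus lcm = 2992.
    Write x = 245 + 272·t and substitute into x ≡ 10 (mod 11): 272·t ≡ 10 − 245 = -235 (mod 11).
    Reduce coefficients mod 11: 8·t ≡ 7 (mod 11).
    The inverse of 8 mod 11 is 7 (since 8·7 = 56 = 5·11 + 1), so t ≡ 7·7 = 49 ≡ 5 (mod 11).
    Then x = 245 + 272·5 = 1605, valid modulo lcm(272, 11) = 2992: x ≡ 1605 (mod 2992).
  Combine with x ≡ 2 (mod 5); new modulus lcm = 14960.
    Write x = 1605 + 2992·t and substitute into x ≡ 2 (mod 5): 2992·t ≡ 2 − 1605 = -1603 (mod 5).
    Reduce coefficients mod 5: 2·t ≡ 2 (mod 5).
    The inverse of 2 mod 5 is 3 (since 2·3 = 6 = 1·5 + 1), so t ≡ 3·2 = 6 ≡ 1 (mod 5).
    Then x = 1605 + 2992·1 = 4597, valid modulo lcm(2992, 5) = 14960: x ≡ 4597 (mod 14960).
Verify against each original: 4597 mod 17 = 7, 4597 mod 16 = 5, 4597 mod 11 = 10, 4597 mod 5 = 2.

x ≡ 4597 (mod 14960).


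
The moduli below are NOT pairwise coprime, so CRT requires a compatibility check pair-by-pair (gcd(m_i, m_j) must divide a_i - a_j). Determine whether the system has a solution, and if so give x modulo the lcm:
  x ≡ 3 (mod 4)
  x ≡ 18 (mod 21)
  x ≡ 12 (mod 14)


Moduli 4, 21, 14 are not pairwise coprime, so CRT works modulo lcm(m_i) when all pairwise compatibility conditions hold.
Pairwise compatibility: gcd(m_i, m_j) must divide a_i - a_j for every pair.
Merge one congruence at a time:
  Start: x ≡ 3 (mod 4).
  Combine with x ≡ 18 (mod 21): gcd(4, 21) = 1; 18 - 3 = 15, which IS divisible by 1, so compatible.
    Write x = 3 + 4·t and substitute into x ≡ 18 (mod 21): 4·t ≡ 18 − 3 = 15 (mod 21).
    The inverse of 4 mod 21 is 16 (since 4·16 = 64 = 3·21 + 1), so t ≡ 16·15 = 240 ≡ 9 (mod 21).
    Then x = 3 + 4·9 = 39, valid modulo lcm(4, 21) = 84: x ≡ 39 (mod 84).
  Combine with x ≡ 12 (mod 14): gcd(84, 14) = 14, and 12 - 39 = -27 is NOT divisible by 14.
    ⇒ system is inconsistent (no integer solution).

No solution (the system is inconsistent).


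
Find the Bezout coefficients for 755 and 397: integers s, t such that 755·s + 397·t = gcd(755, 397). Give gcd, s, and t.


Euclidean algorithm on (755, 397) — divide until remainder is 0:
  755 = 1 · 397 + 358
  397 = 1 · 358 + 39
  358 = 9 · 39 + 7
  39 = 5 · 7 + 4
  7 = 1 · 4 + 3
  4 = 1 · 3 + 1
  3 = 3 · 1 + 0
gcd(755, 397) = 1.
Track Bezout coefficients alongside the remainders: start with r₀ = 755 = a·1 + b·0 (s = 1, t = 0) and r₁ = 397 = a·0 + b·1 (s = 0, t = 1); each new remainder r_{k+1} = r_{k-1} − q_k·r_k inherits s_{k+1} = s_{k-1} − q_k·s_k, t_{k+1} = t_{k-1} − q_k·t_k, so r_k = a·s_k + b·t_k at every step:
  q = 1: r = 358, s = 1 − 1·0 = 1, t = 0 − 1·1 = -1  (check: 755·1 + 397·(-1) = 358)
  q = 1: r = 39, s = 0 − 1·1 = -1, t = 1 − 1·(-1) = 2  (check: 755·(-1) + 397·2 = 39)
  q = 9: r = 7, s = 1 − 9·(-1) = 10, t = -1 − 9·2 = -19  (check: 755·10 + 397·(-19) = 7)
  q = 5: r = 4, s = -1 − 5·10 = -51, t = 2 − 5·(-19) = 97  (check: 755·(-51) + 397·97 = 4)
  q = 1: r = 3, s = 10 − 1·(-51) = 61, t = -19 − 1·97 = -116  (check: 755·61 + 397·(-116) = 3)
  q = 1: r = 1, s = -51 − 1·61 = -112, t = 97 − 1·(-116) = 213  (check: 755·(-112) + 397·213 = 1)
The row with r = 1 (the gcd) gives the Bezout coefficients s = -112, t = 213.
Result: 755 · (-112) + 397 · (213) = 1.

gcd(755, 397) = 1; s = -112, t = 213 (check: 755·(-112) + 397·213 = 1).


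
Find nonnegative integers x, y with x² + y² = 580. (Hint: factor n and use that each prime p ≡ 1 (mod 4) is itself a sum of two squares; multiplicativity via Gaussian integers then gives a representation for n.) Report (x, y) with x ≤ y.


Step 1: Factor n = 580 = 2^2 · 5 · 29.
Step 2: Check the mod-4 condition on each prime factor: 2 = 2 (special); 5 ≡ 1 (mod 4), exponent 1; 29 ≡ 1 (mod 4), exponent 1.
All primes ≡ 3 (mod 4) appear to even exponent (or don't appear), so by the two-squares theorem n IS expressible as a sum of two squares.
Step 3: Build a representation. Group n = k² · m with k = 2 and m = 5 · 29 = 145 (a product of primes ≡ 1 (mod 4)); a representation of m scales to one of n via (k·x)² + (k·y)² = k²(x² + y²). Each prime p ≡ 1 (mod 4) is itself a sum of two squares; find a² by testing p − a² for a perfect square:
  5: 5 − 1² = 4 = 2² ⇒ 5 = 1² + 2².
  29: 29 − 1² = 28, 29 − 2² = 25 = 5² ⇒ 29 = 2² + 5².
  Combine using the Brahmagupta–Fibonacci identity (a² + b²)(c² + d²) = (ac − bd)² + (ad + bc)² = (ac + bd)² + (ad − bc)²:
  5 · 29 = 145: from (1² + 2²)(2² + 5²), take (1·2 − 2·5, 1·5 + 2·2) = (2 − 10, 5 + 4) = (-8, 9); dropping signs (only squares matter) gives (8, 9); check 8² + 9² = 64 + 81 = 145 ✓.
  Scale by k = 2: (2·8, 2·9) = (16, 18).
Step 4: Order so x ≤ y and verify: 16² + 18² = 256 + 324 = 580 = n. ✓

n = 580 = 16² + 18² (one valid representation with x ≤ y).


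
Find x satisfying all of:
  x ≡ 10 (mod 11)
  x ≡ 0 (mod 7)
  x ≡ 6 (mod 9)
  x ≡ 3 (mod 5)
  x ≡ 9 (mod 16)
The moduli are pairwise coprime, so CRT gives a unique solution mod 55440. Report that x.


Product of moduli M = 11 · 7 · 9 · 5 · 16 = 55440.
Merge one congruence at a time:
  Start: x ≡ 10 (mod 11).
  Combine with x ≡ 0 (mod 7); new modulus lcm = 77.
    Write x = 10 + 11·t and substitute into x ≡ 0 (mod 7): 11·t ≡ 0 − 10 = -10 (mod 7).
    Reduce coefficients mod 7: 4·t ≡ 4 (mod 7).
    The inverse of 4 mod 7 is 2 (since 4·2 = 8 = 1·7 + 1), so t ≡ 2·4 = 8 ≡ 1 (mod 7).
    Then x = 10 + 11·1 = 21, valid modulo lcm(11, 7) = 77: x ≡ 21 (mod 77).
  Combine with x ≡ 6 (mod 9); new modulus lcm = 693.
    Write x = 21 + 77·t and substitute into x ≡ 6 (mod 9): 77·t ≡ 6 − 21 = -15 (mod 9).
    Reduce coefficients mod 9: 5·t ≡ 3 (mod 9).
    The inverse of 5 mod 9 is 2 (since 5·2 = 10 = 1·9 + 1), so t ≡ 2·3 = 6 ≡ 6 (mod 9).
    Then x = 21 + 77·6 = 483, valid modulo lcm(77, 9) = 693: x ≡ 483 (mod 693).
  Combine with x ≡ 3 (mod 5); new modulus lcm = 3465.
    Write x = 483 + 693·t and substitute into x ≡ 3 (mod 5): 693·t ≡ 3 − 483 = -480 (mod 5).
    Reduce coefficients mod 5: 3·t ≡ 0 (mod 5).
    The inverse of 3 mod 5 is 2 (since 3·2 = 6 = 1·5 + 1), so t ≡ 2·0 = 0 ≡ 0 (mod 5).
    Then x = 483 + 693·0 = 483, valid modulo lcm(693, 5) = 3465: x ≡ 483 (mod 3465).
  Combine with x ≡ 9 (mod 16); new modulus lcm = 55440.
    Write x = 483 + 3465·t and substitute into x ≡ 9 (mod 16): 3465·t ≡ 9 − 483 = -474 (mod 16).
    Reduce coefficients mod 16: 9·t ≡ 6 (mod 16).
    The inverse of 9 mod 16 is 9 (since 9·9 = 81 = 5·16 + 1), so t ≡ 9·6 = 54 ≡ 6 (mod 16).
    Then x = 483 + 3465·6 = 21273, valid modulo lcm(3465, 16) = 55440: x ≡ 21273 (mod 55440).
Verify against each original: 21273 mod 11 = 10, 21273 mod 7 = 0, 21273 mod 9 = 6, 21273 mod 5 = 3, 21273 mod 16 = 9.

x ≡ 21273 (mod 55440).


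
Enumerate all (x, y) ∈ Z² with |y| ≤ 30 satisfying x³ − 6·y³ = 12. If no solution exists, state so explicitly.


The equation is x³ - 6y³ = 12. For fixed y, x³ = 6·y³ + 12, so a solution requires the RHS to be a perfect cube.
Strategy: iterate y from -30 to 30, compute RHS = 6·y³ + 12, and check whether it is a (positive or negative) perfect cube.
Check small values of y:
  y = 0: RHS = 12 is not a perfect cube.
  y = 1: RHS = 18 is not a perfect cube.
  y = -1: RHS = 6 is not a perfect cube.
  y = 2: RHS = 60 is not a perfect cube.
  y = -2: RHS = -36 is not a perfect cube.
  y = 3: RHS = 174 is not a perfect cube.
  y = -3: RHS = -150 is not a perfect cube.
Continuing the search up to |y| = 30 finds no solutions either.
No (x, y) in the scanned range satisfies the equation.

No integer solutions with |y| ≤ 30.


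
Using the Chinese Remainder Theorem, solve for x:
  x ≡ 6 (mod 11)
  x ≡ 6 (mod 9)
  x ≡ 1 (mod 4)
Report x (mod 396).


Moduli 11, 9, 4 are pairwise coprime; by CRT there is a unique solution modulo M = 11 · 9 · 4 = 396.
Solve pairwise, accumulating the modulus:
  Start with x ≡ 6 (mod 11).
  Combine with x ≡ 6 (mod 9): since gcd(11, 9) = 1, we get a unique residue mod 99.
    Write x = 6 + 11·t and substitute into x ≡ 6 (mod 9): 11·t ≡ 6 − 6 = 0 (mod 9).
    Reduce coefficients mod 9: 2·t ≡ 0 (mod 9).
    The inverse of 2 mod 9 is 5 (since 2·5 = 10 = 1·9 + 1), so t ≡ 5·0 = 0 ≡ 0 (mod 9).
    Then x = 6 + 11·0 = 6, valid modulo lcm(11, 9) = 99: x ≡ 6 (mod 99).
  Combine with x ≡ 1 (mod 4): since gcd(99, 4) = 1, we get a unique residue mod 396.
    Write x = 6 + 99·t and substitute into x ≡ 1 (mod 4): 99·t ≡ 1 − 6 = -5 (mod 4).
    Reduce coefficients mod 4: 3·t ≡ 3 (mod 4).
    The inverse of 3 mod 4 is 3 (since 3·3 = 9 = 2·4 + 1), so t ≡ 3·3 = 9 ≡ 1 (mod 4).
    Then x = 6 + 99·1 = 105, valid modulo lcm(99, 4) = 396: x ≡ 105 (mod 396).
Verify: 105 mod 11 = 6 ✓, 105 mod 9 = 6 ✓, 105 mod 4 = 1 ✓.

x ≡ 105 (mod 396).


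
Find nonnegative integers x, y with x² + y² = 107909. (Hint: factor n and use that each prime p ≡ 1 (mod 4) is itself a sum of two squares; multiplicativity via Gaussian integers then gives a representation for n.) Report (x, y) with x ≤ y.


Step 1: Factor n = 107909 = 29 · 61^2.
Step 2: Check the mod-4 condition on each prime factor: 29 ≡ 1 (mod 4), exponent 1; 61 ≡ 1 (mod 4), exponent 2.
All primes ≡ 3 (mod 4) appear to even exponent (or don't appear), so by the two-squares theorem n IS expressible as a sum of two squares.
Step 3: Build a representation. Here n = 29 · 61 · 61 is a product of primes ≡ 1 (mod 4). Each prime p ≡ 1 (mod 4) is itself a sum of two squares; find a² by testing p − a² for a perfect square:
  29: 29 − 1² = 28, 29 − 2² = 25 = 5² ⇒ 29 = 2² + 5².
  61: 61 − 1² = 60, 61 − 2² = 57, 61 − 3² = 52, 61 − 4² = 45, 61 − 5² = 36 = 6² ⇒ 61 = 5² + 6².
  Combine using the Brahmagupta–Fibonacci identity (a² + b²)(c² + d²) = (ac − bd)² + (ad + bc)² = (ac + bd)² + (ad − bc)²:
  29 · 61 = 1769: from (2² + 5²)(5² + 6²), take (2·5 − 5·6, 2·6 + 5·5) = (10 − 30, 12 + 25) = (-20, 37); dropping signs (only squares matter) gives (20, 37); check 20² + 37² = 400 + 1369 = 1769 ✓.
  1769 · 61 = 107909: from (20² + 37²)(5² + 6²), take (20·5 − 37·6, 20·6 + 37·5) = (100 − 222, 120 + 185) = (-122, 305); dropping signs (only squares matter) gives (122, 305); check 122² + 305² = 14884 + 93025 = 107909 ✓.
Step 4: Order so x ≤ y and verify: 122² + 305² = 14884 + 93025 = 107909 = n. ✓

n = 107909 = 122² + 305² (one valid representation with x ≤ y).


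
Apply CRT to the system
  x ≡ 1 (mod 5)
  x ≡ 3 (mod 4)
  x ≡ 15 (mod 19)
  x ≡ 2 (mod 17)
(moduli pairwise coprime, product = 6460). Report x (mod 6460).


Product of moduli M = 5 · 4 · 19 · 17 = 6460.
Merge one congruence at a time:
  Start: x ≡ 1 (mod 5).
  Combine with x ≡ 3 (mod 4); new modulus lcm = 20.
    Write x = 1 + 5·t and substitute into x ≡ 3 (mod 4): 5·t ≡ 3 − 1 = 2 (mod 4).
    Reduce coefficients mod 4: 1·t ≡ 2 (mod 4).
    So t ≡ 2 (mod 4).
    Then x = 1 + 5·2 = 11, valid modulo lcm(5, 4) = 20: x ≡ 11 (mod 20).
  Combine with x ≡ 15 (mod 19); new modulus lcm = 380.
    Write x = 11 + 20·t and substitute into x ≡ 15 (mod 19): 20·t ≡ 15 − 11 = 4 (mod 19).
    Reduce coefficients mod 19: 1·t ≡ 4 (mod 19).
    So t ≡ 4 (mod 19).
    Then x = 11 + 20·4 = 91, valid modulo lcm(20, 19) = 380: x ≡ 91 (mod 380).
  Combine with x ≡ 2 (mod 17); new modulus lcm = 6460.
    Write x = 91 + 380·t and substitute into x ≡ 2 (mod 17): 380·t ≡ 2 − 91 = -89 (mod 17).
    Reduce coefficients mod 17: 6·t ≡ 13 (mod 17).
    The inverse of 6 mod 17 is 3 (since 6·3 = 18 = 1·17 + 1), so t ≡ 3·13 = 39 ≡ 5 (mod 17).
    Then x = 91 + 380·5 = 1991, valid modulo lcm(380, 17) = 6460: x ≡ 1991 (mod 6460).
Verify against each original: 1991 mod 5 = 1, 1991 mod 4 = 3, 1991 mod 19 = 15, 1991 mod 17 = 2.

x ≡ 1991 (mod 6460).


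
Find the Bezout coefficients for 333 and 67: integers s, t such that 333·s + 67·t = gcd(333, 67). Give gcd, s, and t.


Euclidean algorithm on (333, 67) — divide until remainder is 0:
  333 = 4 · 67 + 65
  67 = 1 · 65 + 2
  65 = 32 · 2 + 1
  2 = 2 · 1 + 0
gcd(333, 67) = 1.
Track Bezout coefficients alongside the remainders: start with r₀ = 333 = a·1 + b·0 (s = 1, t = 0) and r₁ = 67 = a·0 + b·1 (s = 0, t = 1); each new remainder r_{k+1} = r_{k-1} − q_k·r_k inherits s_{k+1} = s_{k-1} − q_k·s_k, t_{k+1} = t_{k-1} − q_k·t_k, so r_k = a·s_k + b·t_k at every step:
  q = 4: r = 65, s = 1 − 4·0 = 1, t = 0 − 4·1 = -4  (check: 333·1 + 67·(-4) = 65)
  q = 1: r = 2, s = 0 − 1·1 = -1, t = 1 − 1·(-4) = 5  (check: 333·(-1) + 67·5 = 2)
  q = 32: r = 1, s = 1 − 32·(-1) = 33, t = -4 − 32·5 = -164  (check: 333·33 + 67·(-164) = 1)
The row with r = 1 (the gcd) gives the Bezout coefficients s = 33, t = -164.
Result: 333 · (33) + 67 · (-164) = 1.

gcd(333, 67) = 1; s = 33, t = -164 (check: 333·33 + 67·(-164) = 1).


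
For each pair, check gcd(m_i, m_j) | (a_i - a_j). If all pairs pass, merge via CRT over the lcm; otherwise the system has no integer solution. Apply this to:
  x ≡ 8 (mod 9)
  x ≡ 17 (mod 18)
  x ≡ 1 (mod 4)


Moduli 9, 18, 4 are not pairwise coprime, so CRT works modulo lcm(m_i) when all pairwise compatibility conditions hold.
Pairwise compatibility: gcd(m_i, m_j) must divide a_i - a_j for every pair.
Merge one congruence at a time:
  Start: x ≡ 8 (mod 9).
  Combine with x ≡ 17 (mod 18): gcd(9, 18) = 9; 17 - 8 = 9, which IS divisible by 9, so compatible.
    Write x = 8 + 9·t and substitute into x ≡ 17 (mod 18): 9·t ≡ 17 − 8 = 9 (mod 18).
    Divide the congruence (and modulus) by g = 9: 1·t ≡ 1 (mod 2).
    So t ≡ 1 (mod 2).
    Then x = 8 + 9·1 = 17, valid modulo lcm(9, 18) = 18: x ≡ 17 (mod 18).
  Combine with x ≡ 1 (mod 4): gcd(18, 4) = 2; 1 - 17 = -16, which IS divisible by 2, so compatible.
    Write x = 17 + 18·t and substitute into x ≡ 1 (mod 4): 18·t ≡ 1 − 17 = -16 (mod 4).
    Divide the congruence (and modulus) by g = 2: 9·t ≡ -8 (mod 2).
    Reduce coefficients mod 2: 1·t ≡ 0 (mod 2).
    So t ≡ 0 (mod 2).
    Then x = 17 + 18·0 = 17, valid modulo lcm(18, 4) = 36: x ≡ 17 (mod 36).
Verify: 17 mod 9 = 8, 17 mod 18 = 17, 17 mod 4 = 1.

x ≡ 17 (mod 36).


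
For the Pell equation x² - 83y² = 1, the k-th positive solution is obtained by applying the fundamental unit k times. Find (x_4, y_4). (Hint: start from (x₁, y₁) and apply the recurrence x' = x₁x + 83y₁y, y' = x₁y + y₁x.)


Step 1: Find the fundamental solution (x₁, y₁) of x² - 83y² = 1.
  Expand √83 as a continued fraction. a₀ = ⌊√83⌋ = 9; iterate m_{k+1} = d_k·a_k − m_k, d_{k+1} = (83 − m_{k+1}²)/d_k, a_{k+1} = ⌊(a₀ + m_{k+1})/d_{k+1}⌋ (starting m₀ = 0, d₀ = 1), with convergents p_k = a_k·p_{k-1} + p_{k-2}, q_k = a_k·q_{k-1} + q_{k-2} (p₋₁ = 1, q₋₁ = 0):
  k = 0: a₀ = 9; p₀/q₀ = 9/1; p₀² − 83·q₀² = 81 − 83 = -2.
  k = 1: m = 9, d = 2, a = ⌊(9 + 9)/2⌋ = 9; p/q = (9·9 + 1)/(9·1 + 0) = 82/9; p² − 83·q² = 6724 − 6723 = 1.
  The first convergent with p² − 83·q² = 1 gives the fundamental solution (x₁, y₁) = (82, 9).
Step 2: Apply the recurrence (x_{n+1}, y_{n+1}) = (x₁x_n + 83y₁y_n, x₁y_n + y₁x_n) repeatedly.
  From (x_1, y_1) = (82, 9): x_2 = 82·82 + 83·9·9 = 13447; y_2 = 82·9 + 9·82 = 1476.
  From (x_2, y_2) = (13447, 1476): x_3 = 82·13447 + 83·9·1476 = 2205226; y_3 = 82·1476 + 9·13447 = 242055.
  From (x_3, y_3) = (2205226, 242055): x_4 = 82·2205226 + 83·9·242055 = 361643617; y_4 = 82·242055 + 9·2205226 = 39695544.
Step 3: Verify x_4² - 83·y_4² = 130786105716842689 - 130786105716842688 = 1 (should be 1). ✓

(x_1, y_1) = (82, 9); (x_4, y_4) = (361643617, 39695544).


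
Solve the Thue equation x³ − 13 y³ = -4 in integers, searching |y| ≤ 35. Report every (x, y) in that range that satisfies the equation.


The equation is x³ - 13y³ = -4. For fixed y, x³ = 13·y³ − 4, so a solution requires the RHS to be a perfect cube.
Strategy: iterate y from -35 to 35, compute RHS = 13·y³ − 4, and check whether it is a (positive or negative) perfect cube.
Check small values of y:
  y = 0: RHS = -4 is not a perfect cube.
  y = 1: RHS = 9 is not a perfect cube.
  y = -1: RHS = -17 is not a perfect cube.
  y = 2: RHS = 100 is not a perfect cube.
  y = -2: RHS = -108 is not a perfect cube.
  y = 3: RHS = 347 is not a perfect cube.
  y = -3: RHS = -355 is not a perfect cube.
Continuing the search up to |y| = 35 finds no solutions either.
No (x, y) in the scanned range satisfies the equation.

No integer solutions with |y| ≤ 35.


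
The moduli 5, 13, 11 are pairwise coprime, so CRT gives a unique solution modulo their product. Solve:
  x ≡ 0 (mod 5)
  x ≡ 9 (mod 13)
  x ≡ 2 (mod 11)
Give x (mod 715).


Moduli 5, 13, 11 are pairwise coprime; by CRT there is a unique solution modulo M = 5 · 13 · 11 = 715.
Solve pairwise, accumulating the modulus:
  Start with x ≡ 0 (mod 5).
  Combine with x ≡ 9 (mod 13): since gcd(5, 13) = 1, we get a unique residue mod 65.
    Write x = 0 + 5·t and substitute into x ≡ 9 (mod 13): 5·t ≡ 9 − 0 = 9 (mod 13).
    The inverse of 5 mod 13 is 8 (since 5·8 = 40 = 3·13 + 1), so t ≡ 8·9 = 72 ≡ 7 (mod 13).
    Then x = 0 + 5·7 = 35, valid modulo lcm(5, 13) = 65: x ≡ 35 (mod 65).
  Combine with x ≡ 2 (mod 11): since gcd(65, 11) = 1, we get a unique residue mod 715.
    Write x = 35 + 65·t and substitute into x ≡ 2 (mod 11): 65·t ≡ 2 − 35 = -33 (mod 11).
    Reduce coefficients mod 11: 10·t ≡ 0 (mod 11).
    The inverse of 10 mod 11 is 10 (since 10·10 = 100 = 9·11 + 1), so t ≡ 10·0 = 0 ≡ 0 (mod 11).
    Then x = 35 + 65·0 = 35, valid modulo lcm(65, 11) = 715: x ≡ 35 (mod 715).
Verify: 35 mod 5 = 0 ✓, 35 mod 13 = 9 ✓, 35 mod 11 = 2 ✓.

x ≡ 35 (mod 715).


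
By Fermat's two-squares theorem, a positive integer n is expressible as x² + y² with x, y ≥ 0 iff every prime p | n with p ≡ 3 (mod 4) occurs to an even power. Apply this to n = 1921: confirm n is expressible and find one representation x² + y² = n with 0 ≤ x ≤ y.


Step 1: Factor n = 1921 = 17 · 113.
Step 2: Check the mod-4 condition on each prime factor: 17 ≡ 1 (mod 4), exponent 1; 113 ≡ 1 (mod 4), exponent 1.
All primes ≡ 3 (mod 4) appear to even exponent (or don't appear), so by the two-squares theorem n IS expressible as a sum of two squares.
Step 3: Build a representation. Here n = 17 · 113 is a product of primes ≡ 1 (mod 4). Each prime p ≡ 1 (mod 4) is itself a sum of two squares; find a² by testing p − a² for a perfect square:
  17: 17 − 1² = 16 = 4² ⇒ 17 = 1² + 4².
  113: 113 − 1² = 112, 113 − 2² = 109, 113 − 3² = 104, 113 − 4² = 97, 113 − 5² = 88, 113 − 6² = 77, 113 − 7² = 64 = 8² ⇒ 113 = 7² + 8².
  Combine using the Brahmagupta–Fibonacci identity (a² + b²)(c² + d²) = (ac − bd)² + (ad + bc)² = (ac + bd)² + (ad − bc)²:
  17 · 113 = 1921: from (1² + 4²)(7² + 8²), take (1·7 − 4·8, 1·8 + 4·7) = (7 − 32, 8 + 28) = (-25, 36); dropping signs (only squares matter) gives (25, 36); check 25² + 36² = 625 + 1296 = 1921 ✓.
Step 4: Order so x ≤ y and verify: 25² + 36² = 625 + 1296 = 1921 = n. ✓

n = 1921 = 25² + 36² (one valid representation with x ≤ y).


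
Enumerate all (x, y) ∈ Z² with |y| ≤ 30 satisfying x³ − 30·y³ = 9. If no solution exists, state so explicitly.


The equation is x³ - 30y³ = 9. For fixed y, x³ = 30·y³ + 9, so a solution requires the RHS to be a perfect cube.
Strategy: iterate y from -30 to 30, compute RHS = 30·y³ + 9, and check whether it is a (positive or negative) perfect cube.
Check small values of y:
  y = 0: RHS = 9 is not a perfect cube.
  y = 1: RHS = 39 is not a perfect cube.
  y = -1: RHS = -21 is not a perfect cube.
  y = 2: RHS = 249 is not a perfect cube.
  y = -2: RHS = -231 is not a perfect cube.
  y = 3: RHS = 819 is not a perfect cube.
  y = -3: RHS = -801 is not a perfect cube.
Continuing the search up to |y| = 30 finds no solutions either.
No (x, y) in the scanned range satisfies the equation.

No integer solutions with |y| ≤ 30.


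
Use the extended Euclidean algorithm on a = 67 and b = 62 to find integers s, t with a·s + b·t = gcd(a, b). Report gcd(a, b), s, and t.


Euclidean algorithm on (67, 62) — divide until remainder is 0:
  67 = 1 · 62 + 5
  62 = 12 · 5 + 2
  5 = 2 · 2 + 1
  2 = 2 · 1 + 0
gcd(67, 62) = 1.
Track Bezout coefficients alongside the remainders: start with r₀ = 67 = a·1 + b·0 (s = 1, t = 0) and r₁ = 62 = a·0 + b·1 (s = 0, t = 1); each new remainder r_{k+1} = r_{k-1} − q_k·r_k inherits s_{k+1} = s_{k-1} − q_k·s_k, t_{k+1} = t_{k-1} − q_k·t_k, so r_k = a·s_k + b·t_k at every step:
  q = 1: r = 5, s = 1 − 1·0 = 1, t = 0 − 1·1 = -1  (check: 67·1 + 62·(-1) = 5)
  q = 12: r = 2, s = 0 − 12·1 = -12, t = 1 − 12·(-1) = 13  (check: 67·(-12) + 62·13 = 2)
  q = 2: r = 1, s = 1 − 2·(-12) = 25, t = -1 − 2·13 = -27  (check: 67·25 + 62·(-27) = 1)
The row with r = 1 (the gcd) gives the Bezout coefficients s = 25, t = -27.
Result: 67 · (25) + 62 · (-27) = 1.

gcd(67, 62) = 1; s = 25, t = -27 (check: 67·25 + 62·(-27) = 1).


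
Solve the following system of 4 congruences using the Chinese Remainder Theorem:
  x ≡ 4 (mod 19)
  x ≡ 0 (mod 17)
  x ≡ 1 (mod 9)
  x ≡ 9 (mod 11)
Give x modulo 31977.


Product of moduli M = 19 · 17 · 9 · 11 = 31977.
Merge one congruence at a time:
  Start: x ≡ 4 (mod 19).
  Combine with x ≡ 0 (mod 17); new modulus lcm = 323.
    Write x = 4 + 19·t and substitute into x ≡ 0 (mod 17): 19·t ≡ 0 − 4 = -4 (mod 17).
    Reduce coefficients mod 17: 2·t ≡ 13 (mod 17).
    The inverse of 2 mod 17 is 9 (since 2·9 = 18 = 1·17 + 1), so t ≡ 9·13 = 117 ≡ 15 (mod 17).
    Then x = 4 + 19·15 = 289, valid modulo lcm(19, 17) = 323: x ≡ 289 (mod 323).
  Combine with x ≡ 1 (mod 9); new modulus lcm = 2907.
    Write x = 289 + 323·t and substitute into x ≡ 1 (mod 9): 323·t ≡ 1 − 289 = -288 (mod 9).
    Reduce coefficients mod 9: 8·t ≡ 0 (mod 9).
    The inverse of 8 mod 9 is 8 (since 8·8 = 64 = 7·9 + 1), so t ≡ 8·0 = 0 ≡ 0 (mod 9).
    Then x = 289 + 323·0 = 289, valid modulo lcm(323, 9) = 2907: x ≡ 289 (mod 2907).
  Combine with x ≡ 9 (mod 11); new modulus lcm = 31977.
    Write x = 289 + 2907·t and substitute into x ≡ 9 (mod 11): 2907·t ≡ 9 − 289 = -280 (mod 11).
    Reduce coefficients mod 11: 3·t ≡ 6 (mod 11).
    The inverse of 3 mod 11 is 4 (since 3·4 = 12 = 1·11 + 1), so t ≡ 4·6 = 24 ≡ 2 (mod 11).
    Then x = 289 + 2907·2 = 6103, valid modulo lcm(2907, 11) = 31977: x ≡ 6103 (mod 31977).
Verify against each original: 6103 mod 19 = 4, 6103 mod 17 = 0, 6103 mod 9 = 1, 6103 mod 11 = 9.

x ≡ 6103 (mod 31977).


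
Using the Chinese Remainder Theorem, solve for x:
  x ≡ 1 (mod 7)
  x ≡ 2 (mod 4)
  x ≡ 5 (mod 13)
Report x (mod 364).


Moduli 7, 4, 13 are pairwise coprime; by CRT there is a unique solution modulo M = 7 · 4 · 13 = 364.
Solve pairwise, accumulating the modulus:
  Start with x ≡ 1 (mod 7).
  Combine with x ≡ 2 (mod 4): since gcd(7, 4) = 1, we get a unique residue mod 28.
    Write x = 1 + 7·t and substitute into x ≡ 2 (mod 4): 7·t ≡ 2 − 1 = 1 (mod 4).
    Reduce coefficients mod 4: 3·t ≡ 1 (mod 4).
    The inverse of 3 mod 4 is 3 (since 3·3 = 9 = 2·4 + 1), so t ≡ 3·1 = 3 ≡ 3 (mod 4).
    Then x = 1 + 7·3 = 22, valid modulo lcm(7, 4) = 28: x ≡ 22 (mod 28).
  Combine with x ≡ 5 (mod 13): since gcd(28, 13) = 1, we get a unique residue mod 364.
    Write x = 22 + 28·t and substitute into x ≡ 5 (mod 13): 28·t ≡ 5 − 22 = -17 (mod 13).
    Reduce coefficients mod 13: 2·t ≡ 9 (mod 13).
    The inverse of 2 mod 13 is 7 (since 2·7 = 14 = 1·13 + 1), so t ≡ 7·9 = 63 ≡ 11 (mod 13).
    Then x = 22 + 28·11 = 330, valid modulo lcm(28, 13) = 364: x ≡ 330 (mod 364).
Verify: 330 mod 7 = 1 ✓, 330 mod 4 = 2 ✓, 330 mod 13 = 5 ✓.

x ≡ 330 (mod 364).


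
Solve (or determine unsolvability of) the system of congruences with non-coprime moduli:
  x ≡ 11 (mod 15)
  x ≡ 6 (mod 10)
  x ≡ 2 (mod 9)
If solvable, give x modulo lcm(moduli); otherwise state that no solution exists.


Moduli 15, 10, 9 are not pairwise coprime, so CRT works modulo lcm(m_i) when all pairwise compatibility conditions hold.
Pairwise compatibility: gcd(m_i, m_j) must divide a_i - a_j for every pair.
Merge one congruence at a time:
  Start: x ≡ 11 (mod 15).
  Combine with x ≡ 6 (mod 10): gcd(15, 10) = 5; 6 - 11 = -5, which IS divisible by 5, so compatible.
    Write x = 11 + 15·t and substitute into x ≡ 6 (mod 10): 15·t ≡ 6 − 11 = -5 (mod 10).
    Divide the congruence (and modulus) by g = 5: 3·t ≡ -1 (mod 2).
    Reduce coefficients mod 2: 1·t ≡ 1 (mod 2).
    So t ≡ 1 (mod 2).
    Then x = 11 + 15·1 = 26, valid modulo lcm(15, 10) = 30: x ≡ 26 (mod 30).
  Combine with x ≡ 2 (mod 9): gcd(30, 9) = 3; 2 - 26 = -24, which IS divisible by 3, so compatible.
    Write x = 26 + 30·t and substitute into x ≡ 2 (mod 9): 30·t ≡ 2 − 26 = -24 (mod 9).
    Divide the congruence (and modulus) by g = 3: 10·t ≡ -8 (mod 3).
    Reduce coefficients mod 3: 1·t ≡ 1 (mod 3).
    So t ≡ 1 (mod 3).
    Then x = 26 + 30·1 = 56, valid modulo lcm(30, 9) = 90: x ≡ 56 (mod 90).
Verify: 56 mod 15 = 11, 56 mod 10 = 6, 56 mod 9 = 2.

x ≡ 56 (mod 90).


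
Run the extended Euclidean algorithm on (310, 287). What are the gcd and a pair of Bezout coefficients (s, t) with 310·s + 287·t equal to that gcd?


Euclidean algorithm on (310, 287) — divide until remainder is 0:
  310 = 1 · 287 + 23
  287 = 12 · 23 + 11
  23 = 2 · 11 + 1
  11 = 11 · 1 + 0
gcd(310, 287) = 1.
Track Bezout coefficients alongside the remainders: start with r₀ = 310 = a·1 + b·0 (s = 1, t = 0) and r₁ = 287 = a·0 + b·1 (s = 0, t = 1); each new remainder r_{k+1} = r_{k-1} − q_k·r_k inherits s_{k+1} = s_{k-1} − q_k·s_k, t_{k+1} = t_{k-1} − q_k·t_k, so r_k = a·s_k + b·t_k at every step:
  q = 1: r = 23, s = 1 − 1·0 = 1, t = 0 − 1·1 = -1  (check: 310·1 + 287·(-1) = 23)
  q = 12: r = 11, s = 0 − 12·1 = -12, t = 1 − 12·(-1) = 13  (check: 310·(-12) + 287·13 = 11)
  q = 2: r = 1, s = 1 − 2·(-12) = 25, t = -1 − 2·13 = -27  (check: 310·25 + 287·(-27) = 1)
The row with r = 1 (the gcd) gives the Bezout coefficients s = 25, t = -27.
Result: 310 · (25) + 287 · (-27) = 1.

gcd(310, 287) = 1; s = 25, t = -27 (check: 310·25 + 287·(-27) = 1).


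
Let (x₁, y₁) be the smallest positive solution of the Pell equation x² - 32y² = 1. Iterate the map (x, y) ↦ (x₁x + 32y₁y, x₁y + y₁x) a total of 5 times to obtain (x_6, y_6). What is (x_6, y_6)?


Step 1: Find the fundamental solution (x₁, y₁) of x² - 32y² = 1.
  Expand √32 as a continued fraction. a₀ = ⌊√32⌋ = 5; iterate m_{k+1} = d_k·a_k − m_k, d_{k+1} = (32 − m_{k+1}²)/d_k, a_{k+1} = ⌊(a₀ + m_{k+1})/d_{k+1}⌋ (starting m₀ = 0, d₀ = 1), with convergents p_k = a_k·p_{k-1} + p_{k-2}, q_k = a_k·q_{k-1} + q_{k-2} (p₋₁ = 1, q₋₁ = 0):
  k = 0: a₀ = 5; p₀/q₀ = 5/1; p₀² − 32·q₀² = 25 − 32 = -7.
  k = 1: m = 5, d = 7, a = ⌊(5 + 5)/7⌋ = 1; p/q = (1·5 + 1)/(1·1 + 0) = 6/1; p² − 32·q² = 36 − 32 = 4.
  k = 2: m = 2, d = 4, a = ⌊(5 + 2)/4⌋ = 1; p/q = (1·6 + 5)/(1·1 + 1) = 11/2; p² − 32·q² = 121 − 128 = -7.
  k = 3: m = 2, d = 7, a = ⌊(5 + 2)/7⌋ = 1; p/q = (1·11 + 6)/(1·2 + 1) = 17/3; p² − 32·q² = 289 − 288 = 1.
  The first convergent with p² − 32·q² = 1 gives the fundamental solution (x₁, y₁) = (17, 3).
Step 2: Apply the recurrence (x_{n+1}, y_{n+1}) = (x₁x_n + 32y₁y_n, x₁y_n + y₁x_n) repeatedly.
  From (x_1, y_1) = (17, 3): x_2 = 17·17 + 32·3·3 = 577; y_2 = 17·3 + 3·17 = 102.
  From (x_2, y_2) = (577, 102): x_3 = 17·577 + 32·3·102 = 19601; y_3 = 17·102 + 3·577 = 3465.
  From (x_3, y_3) = (19601, 3465): x_4 = 17·19601 + 32·3·3465 = 665857; y_4 = 17·3465 + 3·19601 = 117708.
  From (x_4, y_4) = (665857, 117708): x_5 = 17·665857 + 32·3·117708 = 22619537; y_5 = 17·117708 + 3·665857 = 3998607.
  From (x_5, y_5) = (22619537, 3998607): x_6 = 17·22619537 + 32·3·3998607 = 768398401; y_6 = 17·3998607 + 3·22619537 = 135834930.
Step 3: Verify x_6² - 32·y_6² = 590436102659356801 - 590436102659356800 = 1 (should be 1). ✓

(x_1, y_1) = (17, 3); (x_6, y_6) = (768398401, 135834930).


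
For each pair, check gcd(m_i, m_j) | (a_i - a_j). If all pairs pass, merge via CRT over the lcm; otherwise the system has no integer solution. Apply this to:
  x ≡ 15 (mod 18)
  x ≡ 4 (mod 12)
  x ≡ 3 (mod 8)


Moduli 18, 12, 8 are not pairwise coprime, so CRT works modulo lcm(m_i) when all pairwise compatibility conditions hold.
Pairwise compatibility: gcd(m_i, m_j) must divide a_i - a_j for every pair.
Merge one congruence at a time:
  Start: x ≡ 15 (mod 18).
  Combine with x ≡ 4 (mod 12): gcd(18, 12) = 6, and 4 - 15 = -11 is NOT divisible by 6.
    ⇒ system is inconsistent (no integer solution).

No solution (the system is inconsistent).


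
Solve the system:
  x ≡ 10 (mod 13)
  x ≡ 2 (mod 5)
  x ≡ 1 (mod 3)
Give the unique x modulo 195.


Moduli 13, 5, 3 are pairwise coprime; by CRT there is a unique solution modulo M = 13 · 5 · 3 = 195.
Solve pairwise, accumulating the modulus:
  Start with x ≡ 10 (mod 13).
  Combine with x ≡ 2 (mod 5): since gcd(13, 5) = 1, we get a unique residue mod 65.
    Write x = 10 + 13·t and substitute into x ≡ 2 (mod 5): 13·t ≡ 2 − 10 = -8 (mod 5).
    Reduce coefficients mod 5: 3·t ≡ 2 (mod 5).
    The inverse of 3 mod 5 is 2 (since 3·2 = 6 = 1·5 + 1), so t ≡ 2·2 = 4 ≡ 4 (mod 5).
    Then x = 10 + 13·4 = 62, valid modulo lcm(13, 5) = 65: x ≡ 62 (mod 65).
  Combine with x ≡ 1 (mod 3): since gcd(65, 3) = 1, we get a unique residue mod 195.
    Write x = 62 + 65·t and substitute into x ≡ 1 (mod 3): 65·t ≡ 1 − 62 = -61 (mod 3).
    Reduce coefficients mod 3: 2·t ≡ 2 (mod 3).
    The inverse of 2 mod 3 is 2 (since 2·2 = 4 = 1·3 + 1), so t ≡ 2·2 = 4 ≡ 1 (mod 3).
    Then x = 62 + 65·1 = 127, valid modulo lcm(65, 3) = 195: x ≡ 127 (mod 195).
Verify: 127 mod 13 = 10 ✓, 127 mod 5 = 2 ✓, 127 mod 3 = 1 ✓.

x ≡ 127 (mod 195).


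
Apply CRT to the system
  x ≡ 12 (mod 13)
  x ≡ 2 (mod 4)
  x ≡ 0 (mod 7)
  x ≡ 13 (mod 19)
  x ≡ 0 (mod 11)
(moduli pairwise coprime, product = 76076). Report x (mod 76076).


Product of moduli M = 13 · 4 · 7 · 19 · 11 = 76076.
Merge one congruence at a time:
  Start: x ≡ 12 (mod 13).
  Combine with x ≡ 2 (mod 4); new modulus lcm = 52.
    Write x = 12 + 13·t and substitute into x ≡ 2 (mod 4): 13·t ≡ 2 − 12 = -10 (mod 4).
    Reduce coefficients mod 4: 1·t ≡ 2 (mod 4).
    So t ≡ 2 (mod 4).
    Then x = 12 + 13·2 = 38, valid modulo lcm(13, 4) = 52: x ≡ 38 (mod 52).
  Combine with x ≡ 0 (mod 7); new modulus lcm = 364.
    Write x = 38 + 52·t and substitute into x ≡ 0 (mod 7): 52·t ≡ 0 − 38 = -38 (mod 7).
    Reduce coefficients mod 7: 3·t ≡ 4 (mod 7).
    The inverse of 3 mod 7 is 5 (since 3·5 = 15 = 2·7 + 1), so t ≡ 5·4 = 20 ≡ 6 (mod 7).
    Then x = 38 + 52·6 = 350, valid modulo lcm(52, 7) = 364: x ≡ 350 (mod 364).
  Combine with x ≡ 13 (mod 19); new modulus lcm = 6916.
    Write x = 350 + 364·t and substitute into x ≡ 13 (mod 19): 364·t ≡ 13 − 350 = -337 (mod 19).
    Reduce coefficients mod 19: 3·t ≡ 5 (mod 19).
    The inverse of 3 mod 19 is 13 (since 3·13 = 39 = 2·19 + 1), so t ≡ 13·5 = 65 ≡ 8 (mod 19).
    Then x = 350 + 364·8 = 3262, valid modulo lcm(364, 19) = 6916: x ≡ 3262 (mod 6916).
  Combine with x ≡ 0 (mod 11); new modulus lcm = 76076.
    Write x = 3262 + 6916·t and substitute into x ≡ 0 (mod 11): 6916·t ≡ 0 − 3262 = -3262 (mod 11).
    Reduce coefficients mod 11: 8·t ≡ 5 (mod 11).
    The inverse of 8 mod 11 is 7 (since 8·7 = 56 = 5·11 + 1), so t ≡ 7·5 = 35 ≡ 2 (mod 11).
    Then x = 3262 + 6916·2 = 17094, valid modulo lcm(6916, 11) = 76076: x ≡ 17094 (mod 76076).
Verify against each original: 17094 mod 13 = 12, 17094 mod 4 = 2, 17094 mod 7 = 0, 17094 mod 19 = 13, 17094 mod 11 = 0.

x ≡ 17094 (mod 76076).
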